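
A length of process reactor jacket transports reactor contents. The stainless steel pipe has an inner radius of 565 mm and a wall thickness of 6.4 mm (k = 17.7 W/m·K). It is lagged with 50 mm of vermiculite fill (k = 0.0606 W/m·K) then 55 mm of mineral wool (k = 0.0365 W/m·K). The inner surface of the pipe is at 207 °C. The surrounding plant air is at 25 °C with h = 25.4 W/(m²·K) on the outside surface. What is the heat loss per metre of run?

Per-layer cylindrical resistances, series-summed:
R_stainless steel pipe wall = ln(571.4/565)/(2π×17.7×1) = 1.013×10^-4 K/W
R_vermiculite fill = ln(621.4/571.4)/(2π×0.0606×1) = 0.2203 K/W
R_mineral wool = ln(676.4/621.4)/(2π×0.0365×1) = 0.3698 K/W
R_outer film = 1/(h_o·2πr_oL) = 1/(25.4×2π×0.6764×1) = 0.009264 K/W
R_total = 0.5995 K/W
Q = ΔT/R_total = 182/0.5995

q′ ≈ 304 W/m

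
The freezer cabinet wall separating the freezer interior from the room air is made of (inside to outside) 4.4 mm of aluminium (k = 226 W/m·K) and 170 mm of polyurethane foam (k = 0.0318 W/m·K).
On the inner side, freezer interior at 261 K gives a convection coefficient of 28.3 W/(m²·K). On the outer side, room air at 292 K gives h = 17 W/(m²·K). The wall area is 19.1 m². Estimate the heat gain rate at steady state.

Series thermal resistances:
R_inner film = 1/(h_i·A) = 1/(28.3×19.1) = 0.00185 K/W
R_aluminium = L/(kA) = 0.0044/(226×19.1) = 1.019×10^-6 K/W
R_polyurethane foam = L/(kA) = 0.17/(0.0318×19.1) = 0.2799 K/W
R_outer film = 1/(h_o·A) = 1/(17×19.1) = 0.00308 K/W
R_total = 0.2848 K/W
Q = ΔT / R_total = 31 / 0.2848

Q ≈ 109 W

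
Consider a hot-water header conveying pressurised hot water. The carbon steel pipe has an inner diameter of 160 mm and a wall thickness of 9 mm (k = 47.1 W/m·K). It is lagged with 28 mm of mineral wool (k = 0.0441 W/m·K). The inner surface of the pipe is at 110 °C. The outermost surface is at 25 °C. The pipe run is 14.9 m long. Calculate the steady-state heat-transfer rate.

Q ≈ 1280 W

Per-layer cylindrical resistances, series-summed:
R_carbon steel pipe wall = ln(89/80)/(2π×47.1×14.9) = 2.418×10^-5 K/W
R_mineral wool = ln(117/89)/(2π×0.0441×14.9) = 0.06625 K/W
R_total = 0.06628 K/W
Q = ΔT/R_total = 85/0.06628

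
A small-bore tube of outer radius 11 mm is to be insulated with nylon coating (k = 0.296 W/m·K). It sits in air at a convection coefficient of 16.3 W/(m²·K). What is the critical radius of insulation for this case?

r_cr ≈ 18.2 mm

For a cylinder r_cr = k/h = 0.296/16.3
r_cr = 18.2 mm; since the bare radius (11 mm) is below r_cr, adding a thin layer of insulation will *increase* heat loss.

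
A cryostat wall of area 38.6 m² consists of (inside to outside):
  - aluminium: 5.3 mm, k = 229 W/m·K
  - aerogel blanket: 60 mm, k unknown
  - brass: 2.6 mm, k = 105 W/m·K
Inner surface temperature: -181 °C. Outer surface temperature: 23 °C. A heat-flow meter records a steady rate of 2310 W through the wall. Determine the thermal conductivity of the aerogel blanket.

Treating each layer as a thermal resistance in series:
R_aluminium = L/(kA) = 0.0053/(229×38.6) = 5.996×10^-7 K/W
R_brass = L/(kA) = 0.0026/(105×38.6) = 6.415×10^-7 K/W
Sum of known resistances R_other = 1.241×10^-6 K/W
Total R = ΔT/Q = 204/2310 = 0.08831 K/W
R_aerogel blanket = R_total − R_other = 0.08831 K/W
k = L/(R·A) = 0.06/(0.08831×38.6)

k ≈ 0.0176 W/(m·K)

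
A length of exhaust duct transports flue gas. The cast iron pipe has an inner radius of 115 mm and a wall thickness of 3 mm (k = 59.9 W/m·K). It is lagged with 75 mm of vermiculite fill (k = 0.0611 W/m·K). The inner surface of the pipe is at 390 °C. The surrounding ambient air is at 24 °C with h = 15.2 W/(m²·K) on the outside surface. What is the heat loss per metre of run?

q′ ≈ 274 W/m

Per-layer cylindrical resistances, series-summed:
R_cast iron pipe wall = ln(118/115)/(2π×59.9×1) = 6.842×10^-5 K/W
R_vermiculite fill = ln(193/118)/(2π×0.0611×1) = 1.282 K/W
R_outer film = 1/(h_o·2πr_oL) = 1/(15.2×2π×0.193×1) = 0.05425 K/W
R_total = 1.336 K/W
Q = ΔT/R_total = 366/1.336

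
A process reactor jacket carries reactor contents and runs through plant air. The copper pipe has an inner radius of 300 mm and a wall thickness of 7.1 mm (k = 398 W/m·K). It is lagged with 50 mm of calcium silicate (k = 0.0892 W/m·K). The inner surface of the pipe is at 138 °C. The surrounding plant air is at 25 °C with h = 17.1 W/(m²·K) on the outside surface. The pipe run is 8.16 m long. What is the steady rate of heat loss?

Treating each annulus and film as a series resistance:
R_copper pipe wall = ln(307.1/300)/(2π×398×8.16) = 1.146×10^-6 K/W
R_calcium silicate = ln(357.1/307.1)/(2π×0.0892×8.16) = 0.03298 K/W
R_outer film = 1/(h_o·2πr_oL) = 1/(17.1×2π×0.3571×8.16) = 0.003194 K/W
R_total = 0.03618 K/W
Q = ΔT/R_total = 113/0.03618

Q ≈ 3120 W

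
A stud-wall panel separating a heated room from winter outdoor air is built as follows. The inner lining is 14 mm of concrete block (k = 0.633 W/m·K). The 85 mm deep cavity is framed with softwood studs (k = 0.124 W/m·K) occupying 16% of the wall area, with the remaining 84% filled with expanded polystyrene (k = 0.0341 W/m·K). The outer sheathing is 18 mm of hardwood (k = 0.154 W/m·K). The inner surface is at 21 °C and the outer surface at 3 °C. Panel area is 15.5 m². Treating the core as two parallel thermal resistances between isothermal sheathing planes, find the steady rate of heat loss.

Sheathing layers in series; stud and cavity paths in parallel between them.
R_inner = 0.014/(0.633×15.5) = 0.001427 K/W
R_stud  = 0.085/(0.124×0.16×15.5) = 0.2764 K/W
R_cav   = 0.085/(0.0341×0.84×15.5) = 0.1914 K/W
1/R_core = 1/R_stud + 1/R_cav → R_core = 0.1131 K/W
R_outer = 0.018/(0.154×15.5) = 0.007541 K/W
R_total = 0.1221 K/W
Q = ΔT/R_total = 18/0.1221

Q ≈ 147 W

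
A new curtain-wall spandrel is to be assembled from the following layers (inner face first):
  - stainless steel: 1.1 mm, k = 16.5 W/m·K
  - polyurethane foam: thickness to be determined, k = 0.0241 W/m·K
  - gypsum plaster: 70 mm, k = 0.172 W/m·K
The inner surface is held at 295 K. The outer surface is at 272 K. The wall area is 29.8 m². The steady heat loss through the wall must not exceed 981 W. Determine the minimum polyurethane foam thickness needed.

L ≈ 7.03 mm

Model the wall as resistances in series:
R_stainless steel = L/(kA) = 0.0011/(16.5×29.8) = 2.237×10^-6 K/W
R_gypsum plaster = L/(kA) = 0.07/(0.172×29.8) = 0.01366 K/W
Sum of the known resistances R_other = 0.01366 K/W
Required total resistance R_tot = ΔT/Q_allow = 23/981 = 0.02345 K/W
R_polyurethane foam = R_tot − R_other = 0.009786 K/W
L = R·k·A = 0.009786×0.0241×29.8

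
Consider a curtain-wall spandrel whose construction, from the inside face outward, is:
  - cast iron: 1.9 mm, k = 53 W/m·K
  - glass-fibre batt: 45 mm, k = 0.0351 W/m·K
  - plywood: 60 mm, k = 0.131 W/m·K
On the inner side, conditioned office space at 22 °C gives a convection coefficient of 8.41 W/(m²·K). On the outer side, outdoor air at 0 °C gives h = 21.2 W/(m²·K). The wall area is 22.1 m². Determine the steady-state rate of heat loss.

Q ≈ 255 W

Model the wall as resistances in series:
R_inner film = 1/(h_i·A) = 1/(8.41×22.1) = 0.00538 K/W
R_cast iron = L/(kA) = 0.0019/(53×22.1) = 1.622×10^-6 K/W
R_glass-fibre batt = L/(kA) = 0.045/(0.0351×22.1) = 0.05801 K/W
R_plywood = L/(kA) = 0.06/(0.131×22.1) = 0.02072 K/W
R_outer film = 1/(h_o·A) = 1/(21.2×22.1) = 0.002134 K/W
R_total = 0.08625 K/W
Q = ΔT / R_total = 22 / 0.08625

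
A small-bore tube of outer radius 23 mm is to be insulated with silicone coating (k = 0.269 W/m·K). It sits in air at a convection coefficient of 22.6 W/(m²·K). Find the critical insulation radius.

For a cylinder r_cr = k/h = 0.269/22.6
r_cr = 11.9 mm; since the bare radius (23 mm) is above r_cr, any added insulation will reduce heat loss.

r_cr ≈ 11.9 mm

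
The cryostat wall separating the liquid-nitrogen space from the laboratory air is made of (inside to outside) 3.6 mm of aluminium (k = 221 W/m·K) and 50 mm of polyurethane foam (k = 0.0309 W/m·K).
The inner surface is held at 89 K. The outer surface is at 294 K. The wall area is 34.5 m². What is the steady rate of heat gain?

Series thermal resistances:
R_aluminium = L/(kA) = 0.0036/(221×34.5) = 4.722×10^-7 K/W
R_polyurethane foam = L/(kA) = 0.05/(0.0309×34.5) = 0.0469 K/W
R_total = 0.0469 K/W
Q = ΔT / R_total = 205 / 0.0469

Q ≈ 4370 W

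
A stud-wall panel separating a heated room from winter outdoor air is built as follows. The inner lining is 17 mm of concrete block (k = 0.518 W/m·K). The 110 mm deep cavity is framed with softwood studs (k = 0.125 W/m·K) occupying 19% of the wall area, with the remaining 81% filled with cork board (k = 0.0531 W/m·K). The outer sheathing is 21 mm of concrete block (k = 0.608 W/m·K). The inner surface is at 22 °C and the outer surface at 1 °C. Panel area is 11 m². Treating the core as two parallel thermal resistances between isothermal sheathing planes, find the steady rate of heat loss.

Q ≈ 135 W

Sheathing layers in series; stud and cavity paths in parallel between them.
R_inner = 0.017/(0.518×11) = 0.002984 K/W
R_stud  = 0.11/(0.125×0.19×11) = 0.4211 K/W
R_cav   = 0.11/(0.0531×0.81×11) = 0.2325 K/W
1/R_core = 1/R_stud + 1/R_cav → R_core = 0.1498 K/W
R_outer = 0.021/(0.608×11) = 0.00314 K/W
R_total = 0.1559 K/W
Q = ΔT/R_total = 21/0.1559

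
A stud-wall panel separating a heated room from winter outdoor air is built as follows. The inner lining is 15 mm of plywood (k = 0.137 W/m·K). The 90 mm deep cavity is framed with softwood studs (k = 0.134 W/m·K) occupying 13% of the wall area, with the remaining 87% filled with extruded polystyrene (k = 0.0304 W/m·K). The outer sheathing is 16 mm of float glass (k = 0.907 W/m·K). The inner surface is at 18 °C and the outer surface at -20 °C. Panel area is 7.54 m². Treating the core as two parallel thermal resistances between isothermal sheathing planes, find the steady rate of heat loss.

Sheathing layers in series; stud and cavity paths in parallel between them.
R_inner = 0.015/(0.137×7.54) = 0.01452 K/W
R_stud  = 0.09/(0.134×0.13×7.54) = 0.6852 K/W
R_cav   = 0.09/(0.0304×0.87×7.54) = 0.4513 K/W
1/R_core = 1/R_stud + 1/R_cav → R_core = 0.2721 K/W
R_outer = 0.016/(0.907×7.54) = 0.00234 K/W
R_total = 0.289 K/W
Q = ΔT/R_total = 38/0.289

Q ≈ 132 W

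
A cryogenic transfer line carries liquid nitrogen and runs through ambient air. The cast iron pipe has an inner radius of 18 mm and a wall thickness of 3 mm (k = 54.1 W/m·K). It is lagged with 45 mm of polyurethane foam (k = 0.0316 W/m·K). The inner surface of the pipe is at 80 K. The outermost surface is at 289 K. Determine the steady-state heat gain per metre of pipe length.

q′ ≈ 36.2 W/m

Treating each annulus and film as a series resistance:
R_cast iron pipe wall = ln(21/18)/(2π×54.1×1) = 4.535×10^-4 K/W
R_polyurethane foam = ln(66/21)/(2π×0.0316×1) = 5.768 K/W
R_total = 5.768 K/W
Q = ΔT/R_total = 209/5.768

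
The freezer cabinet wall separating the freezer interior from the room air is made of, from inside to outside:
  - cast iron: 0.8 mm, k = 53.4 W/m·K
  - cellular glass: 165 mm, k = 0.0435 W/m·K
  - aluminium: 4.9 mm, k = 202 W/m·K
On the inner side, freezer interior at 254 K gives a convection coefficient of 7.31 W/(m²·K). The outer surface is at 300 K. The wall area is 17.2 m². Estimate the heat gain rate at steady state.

Model the wall as resistances in series:
R_inner film = 1/(h_i·A) = 1/(7.31×17.2) = 0.007953 K/W
R_cast iron = L/(kA) = 0.0008/(53.4×17.2) = 8.71×10^-7 K/W
R_cellular glass = L/(kA) = 0.165/(0.0435×17.2) = 0.2205 K/W
R_aluminium = L/(kA) = 0.0049/(202×17.2) = 1.41×10^-6 K/W
R_total = 0.2285 K/W
Q = ΔT / R_total = 46 / 0.2285

Q ≈ 201 W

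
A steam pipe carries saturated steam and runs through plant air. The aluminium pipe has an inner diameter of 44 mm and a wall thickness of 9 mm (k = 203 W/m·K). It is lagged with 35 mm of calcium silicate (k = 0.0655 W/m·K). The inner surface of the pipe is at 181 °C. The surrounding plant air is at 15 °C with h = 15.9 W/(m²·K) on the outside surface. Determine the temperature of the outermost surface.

Radial resistances (cylindrical: R_cond = ln(r_o/r_i)/(2πkL), R_conv = 1/(h·2πrL)):
R_aluminium pipe wall = ln(31/22)/(2π×203×1) = 2.689×10^-4 K/W
R_calcium silicate = ln(66/31)/(2π×0.0655×1) = 1.836 K/W
R_outer film = 1/(h_o·2πr_oL) = 1/(15.9×2π×0.066×1) = 0.1517 K/W
R_total = 1.988 K/W
Q = ΔT/R_total = 166/1.988
Q = 83.5 W/m
T_interface = T_inner − Q·ΣR(inner→interface) = 181 − 83.5×1.836

T ≈ 27.7 °C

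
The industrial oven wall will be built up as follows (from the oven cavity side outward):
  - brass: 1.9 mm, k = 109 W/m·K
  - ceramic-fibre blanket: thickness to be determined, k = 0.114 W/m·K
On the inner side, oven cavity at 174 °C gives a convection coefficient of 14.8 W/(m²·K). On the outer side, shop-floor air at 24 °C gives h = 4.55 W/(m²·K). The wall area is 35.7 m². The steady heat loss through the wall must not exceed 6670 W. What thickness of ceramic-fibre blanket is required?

L ≈ 58.8 mm

Treating each layer as a thermal resistance in series:
R_inner film = 1/(h_i·A) = 1/(14.8×35.7) = 0.001893 K/W
R_brass = L/(kA) = 0.0019/(109×35.7) = 4.883×10^-7 K/W
R_outer film = 1/(h_o·A) = 1/(4.55×35.7) = 0.006156 K/W
Sum of the known resistances R_other = 0.008049 K/W
Required total resistance R_tot = ΔT/Q_allow = 150/6670 = 0.02249 K/W
R_ceramic-fibre blanket = R_tot − R_other = 0.01444 K/W
L = R·k·A = 0.01444×0.114×35.7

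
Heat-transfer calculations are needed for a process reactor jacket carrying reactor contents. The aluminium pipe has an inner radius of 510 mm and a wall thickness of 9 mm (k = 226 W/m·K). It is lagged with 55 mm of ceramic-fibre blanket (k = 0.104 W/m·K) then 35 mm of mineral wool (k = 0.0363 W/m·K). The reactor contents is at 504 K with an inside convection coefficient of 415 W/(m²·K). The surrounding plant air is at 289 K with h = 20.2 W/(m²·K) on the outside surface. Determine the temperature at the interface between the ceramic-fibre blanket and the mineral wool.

Per-layer cylindrical resistances, series-summed:
R_inner film = 1/(h_i·2πr₁L) = 1/(415×2π×0.51×1) = 7.52×10^-4 K/W
R_aluminium pipe wall = ln(519/510)/(2π×226×1) = 1.232×10^-5 K/W
R_ceramic-fibre blanket = ln(574/519)/(2π×0.104×1) = 0.1541 K/W
R_mineral wool = ln(609/574)/(2π×0.0363×1) = 0.2595 K/W
R_outer film = 1/(h_o·2πr_oL) = 1/(20.2×2π×0.609×1) = 0.01294 K/W
R_total = 0.4274 K/W
Q = ΔT/R_total = 215/0.4274
Q = 503 W/m
T_interface = T_inner − Q·ΣR(inner→interface) = 504 − 503×0.1549

T ≈ 426 K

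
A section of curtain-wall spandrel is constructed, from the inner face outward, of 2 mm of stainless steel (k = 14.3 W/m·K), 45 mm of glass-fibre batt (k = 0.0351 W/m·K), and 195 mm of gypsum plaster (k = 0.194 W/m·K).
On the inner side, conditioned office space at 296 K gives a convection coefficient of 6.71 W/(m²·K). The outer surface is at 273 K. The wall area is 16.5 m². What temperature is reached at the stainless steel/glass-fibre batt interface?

Model the wall as resistances in series:
R_inner film = 1/(h_i·A) = 1/(6.71×16.5) = 0.009032 K/W
R_stainless steel = L/(kA) = 0.002/(14.3×16.5) = 8.476×10^-6 K/W
R_glass-fibre batt = L/(kA) = 0.045/(0.0351×16.5) = 0.0777 K/W
R_gypsum plaster = L/(kA) = 0.195/(0.194×16.5) = 0.06092 K/W
R_total = 0.1477 K/W;  Q = ΔT/R_total = 23/0.1477 = 155.8 W
T_interface = T_inner − Q·ΣR(inner→interface) = 296 − 156×0.009041

T ≈ 295 K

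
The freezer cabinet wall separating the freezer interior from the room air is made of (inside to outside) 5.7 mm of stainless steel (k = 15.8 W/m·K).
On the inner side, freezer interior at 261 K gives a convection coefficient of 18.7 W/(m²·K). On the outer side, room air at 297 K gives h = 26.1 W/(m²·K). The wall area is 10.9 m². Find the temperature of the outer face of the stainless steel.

Treating each layer as a thermal resistance in series:
R_inner film = 1/(h_i·A) = 1/(18.7×10.9) = 0.004906 K/W
R_stainless steel = L/(kA) = 0.0057/(15.8×10.9) = 3.31×10^-5 K/W
R_outer film = 1/(h_o·A) = 1/(26.1×10.9) = 0.003515 K/W
R_total = 0.008454 K/W;  Q = ΔT/R_total = 36/0.008454 = 4258 W
T_interface = T_inner + Q·ΣR(inner→interface) = 261 + 4260×0.004939

T ≈ 282 K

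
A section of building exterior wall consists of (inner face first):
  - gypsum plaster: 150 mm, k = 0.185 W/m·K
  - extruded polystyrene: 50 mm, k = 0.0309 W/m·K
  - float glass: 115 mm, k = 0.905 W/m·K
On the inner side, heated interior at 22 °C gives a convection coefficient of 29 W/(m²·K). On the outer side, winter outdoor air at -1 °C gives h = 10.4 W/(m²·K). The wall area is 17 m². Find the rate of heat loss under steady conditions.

Treating each layer as a thermal resistance in series:
R_inner film = 1/(h_i·A) = 1/(29×17) = 0.002028 K/W
R_gypsum plaster = L/(kA) = 0.15/(0.185×17) = 0.04769 K/W
R_extruded polystyrene = L/(kA) = 0.05/(0.0309×17) = 0.09518 K/W
R_float glass = L/(kA) = 0.115/(0.905×17) = 0.007475 K/W
R_outer film = 1/(h_o·A) = 1/(10.4×17) = 0.005656 K/W
R_total = 0.158 K/W
Q = ΔT / R_total = 23 / 0.158

Q ≈ 146 W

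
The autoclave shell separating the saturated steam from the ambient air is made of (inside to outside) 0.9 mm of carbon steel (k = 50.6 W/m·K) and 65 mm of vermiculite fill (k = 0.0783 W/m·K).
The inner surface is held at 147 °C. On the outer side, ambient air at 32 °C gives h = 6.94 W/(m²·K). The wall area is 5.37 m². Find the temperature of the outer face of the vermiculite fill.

T ≈ 49 °C

Model the wall as resistances in series:
R_carbon steel = L/(kA) = 0.0009/(50.6×5.37) = 3.312×10^-6 K/W
R_vermiculite fill = L/(kA) = 0.065/(0.0783×5.37) = 0.1546 K/W
R_outer film = 1/(h_o·A) = 1/(6.94×5.37) = 0.02683 K/W
R_total = 0.1814 K/W;  Q = ΔT/R_total = 115/0.1814 = 633.9 W
T_interface = T_inner − Q·ΣR(inner→interface) = 147 − 634×0.1546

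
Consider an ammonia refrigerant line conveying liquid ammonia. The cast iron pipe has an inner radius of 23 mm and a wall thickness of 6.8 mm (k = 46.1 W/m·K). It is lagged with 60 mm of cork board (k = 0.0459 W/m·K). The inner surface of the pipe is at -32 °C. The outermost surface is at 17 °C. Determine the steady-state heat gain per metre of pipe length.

q′ ≈ 12.8 W/m

Treating each annulus and film as a series resistance:
R_cast iron pipe wall = ln(29.8/23)/(2π×46.1×1) = 8.942×10^-4 K/W
R_cork board = ln(89.8/29.8)/(2π×0.0459×1) = 3.825 K/W
R_total = 3.826 K/W
Q = ΔT/R_total = 49/3.826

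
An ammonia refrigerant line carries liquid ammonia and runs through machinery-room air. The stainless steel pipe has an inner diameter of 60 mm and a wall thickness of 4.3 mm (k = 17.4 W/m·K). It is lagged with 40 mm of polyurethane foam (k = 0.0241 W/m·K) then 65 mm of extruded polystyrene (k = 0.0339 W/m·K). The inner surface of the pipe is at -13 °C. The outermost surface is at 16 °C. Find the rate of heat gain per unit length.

For a radial system each layer contributes R = ln(r_out/r_in)/(2πkL); films add R = 1/(hA).
R_stainless steel pipe wall = ln(34.3/30)/(2π×17.4×1) = 0.001225 K/W
R_polyurethane foam = ln(74.3/34.3)/(2π×0.0241×1) = 5.105 K/W
R_extruded polystyrene = ln(139.3/74.3)/(2π×0.0339×1) = 2.951 K/W
R_total = 8.057 K/W
Q = ΔT/R_total = 29/8.057

q′ ≈ 3.6 W/m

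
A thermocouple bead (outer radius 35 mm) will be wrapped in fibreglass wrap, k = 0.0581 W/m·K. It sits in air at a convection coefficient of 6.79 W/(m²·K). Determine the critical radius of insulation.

r_cr ≈ 17.1 mm

For a sphere r_cr = 2k/h = 2×0.0581/6.79
r_cr = 17.1 mm; since the bare radius (35 mm) is above r_cr, any added insulation will reduce heat loss.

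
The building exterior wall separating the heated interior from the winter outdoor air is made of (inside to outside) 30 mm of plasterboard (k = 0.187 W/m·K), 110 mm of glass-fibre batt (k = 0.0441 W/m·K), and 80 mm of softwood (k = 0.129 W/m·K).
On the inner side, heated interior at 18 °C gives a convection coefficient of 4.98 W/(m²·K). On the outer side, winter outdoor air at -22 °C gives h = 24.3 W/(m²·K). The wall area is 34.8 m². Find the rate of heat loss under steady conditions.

Model the wall as resistances in series:
R_inner film = 1/(h_i·A) = 1/(4.98×34.8) = 0.00577 K/W
R_plasterboard = L/(kA) = 0.03/(0.187×34.8) = 0.00461 K/W
R_glass-fibre batt = L/(kA) = 0.11/(0.0441×34.8) = 0.07168 K/W
R_softwood = L/(kA) = 0.08/(0.129×34.8) = 0.01782 K/W
R_outer film = 1/(h_o·A) = 1/(24.3×34.8) = 0.001183 K/W
R_total = 0.1011 K/W
Q = ΔT / R_total = 40 / 0.1011

Q ≈ 396 W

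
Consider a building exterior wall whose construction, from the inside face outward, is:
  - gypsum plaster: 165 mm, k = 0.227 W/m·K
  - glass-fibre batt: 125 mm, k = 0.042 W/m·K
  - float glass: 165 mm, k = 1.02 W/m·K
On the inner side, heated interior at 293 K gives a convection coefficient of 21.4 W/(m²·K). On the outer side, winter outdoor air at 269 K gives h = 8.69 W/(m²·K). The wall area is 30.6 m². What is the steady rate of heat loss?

Q ≈ 182 W

Using the resistance-network approach (series):
R_inner film = 1/(h_i·A) = 1/(21.4×30.6) = 0.001527 K/W
R_gypsum plaster = L/(kA) = 0.165/(0.227×30.6) = 0.02375 K/W
R_glass-fibre batt = L/(kA) = 0.125/(0.042×30.6) = 0.09726 K/W
R_float glass = L/(kA) = 0.165/(1.02×30.6) = 0.005286 K/W
R_outer film = 1/(h_o·A) = 1/(8.69×30.6) = 0.003761 K/W
R_total = 0.1316 K/W
Q = ΔT / R_total = 24 / 0.1316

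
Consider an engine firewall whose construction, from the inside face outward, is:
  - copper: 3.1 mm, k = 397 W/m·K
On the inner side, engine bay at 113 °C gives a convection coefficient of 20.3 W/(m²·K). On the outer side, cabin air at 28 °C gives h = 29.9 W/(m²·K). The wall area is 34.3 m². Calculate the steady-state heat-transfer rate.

Thermal resistances in series:
R_inner film = 1/(h_i·A) = 1/(20.3×34.3) = 0.001436 K/W
R_copper = L/(kA) = 0.0031/(397×34.3) = 2.277×10^-7 K/W
R_outer film = 1/(h_o·A) = 1/(29.9×34.3) = 9.751×10^-4 K/W
R_total = 0.002411 K/W
Q = ΔT / R_total = 85 / 0.002411

Q ≈ 35200 W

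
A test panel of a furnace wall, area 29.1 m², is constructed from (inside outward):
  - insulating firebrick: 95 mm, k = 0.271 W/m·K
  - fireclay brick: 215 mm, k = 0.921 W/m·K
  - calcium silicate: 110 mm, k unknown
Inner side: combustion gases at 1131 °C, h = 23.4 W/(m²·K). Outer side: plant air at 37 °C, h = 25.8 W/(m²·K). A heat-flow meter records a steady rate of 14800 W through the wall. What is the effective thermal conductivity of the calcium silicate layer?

k ≈ 0.074 W/(m·K)

Thermal resistances in series:
R_inner film = 1/(h_i·A) = 1/(23.4×29.1) = 0.001469 K/W
R_insulating firebrick = L/(kA) = 0.095/(0.271×29.1) = 0.01205 K/W
R_fireclay brick = L/(kA) = 0.215/(0.921×29.1) = 0.008022 K/W
R_outer film = 1/(h_o·A) = 1/(25.8×29.1) = 0.001332 K/W
Sum of known resistances R_other = 0.02287 K/W
Total R = ΔT/Q = 1094/14800 = 0.07392 K/W
R_calcium silicate = R_total − R_other = 0.05105 K/W
k = L/(R·A) = 0.11/(0.05105×29.1)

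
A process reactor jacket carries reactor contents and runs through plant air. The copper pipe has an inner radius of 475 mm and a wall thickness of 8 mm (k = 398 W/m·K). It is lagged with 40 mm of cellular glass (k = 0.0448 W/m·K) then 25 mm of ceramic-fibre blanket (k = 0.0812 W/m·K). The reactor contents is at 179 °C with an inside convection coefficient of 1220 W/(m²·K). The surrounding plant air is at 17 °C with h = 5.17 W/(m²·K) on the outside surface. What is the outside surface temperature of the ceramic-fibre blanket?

T ≈ 38.1 °C

For a radial system each layer contributes R = ln(r_out/r_in)/(2πkL); films add R = 1/(hA).
R_inner film = 1/(h_i·2πr₁L) = 1/(1220×2π×0.475×1) = 2.746×10^-4 K/W
R_copper pipe wall = ln(483/475)/(2π×398×1) = 6.679×10^-6 K/W
R_cellular glass = ln(523/483)/(2π×0.0448×1) = 0.2827 K/W
R_ceramic-fibre blanket = ln(548/523)/(2π×0.0812×1) = 0.09152 K/W
R_outer film = 1/(h_o·2πr_oL) = 1/(5.17×2π×0.548×1) = 0.05618 K/W
R_total = 0.4306 K/W
Q = ΔT/R_total = 162/0.4306
Q = 376 W/m
T_interface = T_inner − Q·ΣR(inner→interface) = 179 − 376×0.3745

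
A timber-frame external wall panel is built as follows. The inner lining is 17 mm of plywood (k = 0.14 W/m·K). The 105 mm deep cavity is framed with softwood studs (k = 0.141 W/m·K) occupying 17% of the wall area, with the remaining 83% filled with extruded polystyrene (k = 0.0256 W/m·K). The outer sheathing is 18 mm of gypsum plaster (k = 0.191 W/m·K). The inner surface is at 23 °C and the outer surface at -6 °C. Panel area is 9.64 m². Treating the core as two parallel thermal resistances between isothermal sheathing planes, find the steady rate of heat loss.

Q ≈ 110 W

Sheathing layers in series; stud and cavity paths in parallel between them.
R_inner = 0.017/(0.14×9.64) = 0.0126 K/W
R_stud  = 0.105/(0.141×0.17×9.64) = 0.4544 K/W
R_cav   = 0.105/(0.0256×0.83×9.64) = 0.5126 K/W
1/R_core = 1/R_stud + 1/R_cav → R_core = 0.2409 K/W
R_outer = 0.018/(0.191×9.64) = 0.009776 K/W
R_total = 0.2633 K/W
Q = ΔT/R_total = 29/0.2633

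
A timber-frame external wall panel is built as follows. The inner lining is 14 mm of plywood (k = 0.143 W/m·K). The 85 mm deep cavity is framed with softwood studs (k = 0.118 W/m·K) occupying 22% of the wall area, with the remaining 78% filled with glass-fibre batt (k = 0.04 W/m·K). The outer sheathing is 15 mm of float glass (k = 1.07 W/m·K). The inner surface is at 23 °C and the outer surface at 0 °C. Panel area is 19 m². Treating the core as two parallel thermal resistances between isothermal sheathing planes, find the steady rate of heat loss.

Sheathing layers in series; stud and cavity paths in parallel between them.
R_inner = 0.014/(0.143×19) = 0.005153 K/W
R_stud  = 0.085/(0.118×0.22×19) = 0.1723 K/W
R_cav   = 0.085/(0.04×0.78×19) = 0.1434 K/W
1/R_core = 1/R_stud + 1/R_cav → R_core = 0.07827 K/W
R_outer = 0.015/(1.07×19) = 7.378×10^-4 K/W
R_total = 0.08416 K/W
Q = ΔT/R_total = 23/0.08416

Q ≈ 273 W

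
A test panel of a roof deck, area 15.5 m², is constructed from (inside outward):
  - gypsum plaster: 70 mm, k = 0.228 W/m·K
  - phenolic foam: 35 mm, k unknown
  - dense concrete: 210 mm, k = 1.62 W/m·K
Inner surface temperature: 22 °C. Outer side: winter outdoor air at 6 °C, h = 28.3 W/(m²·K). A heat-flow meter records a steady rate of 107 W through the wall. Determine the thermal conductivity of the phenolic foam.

Using the resistance-network approach (series):
R_gypsum plaster = L/(kA) = 0.07/(0.228×15.5) = 0.01981 K/W
R_dense concrete = L/(kA) = 0.21/(1.62×15.5) = 0.008363 K/W
R_outer film = 1/(h_o·A) = 1/(28.3×15.5) = 0.00228 K/W
Sum of known resistances R_other = 0.03045 K/W
Total R = ΔT/Q = 16/107 = 0.1495 K/W
R_phenolic foam = R_total − R_other = 0.1191 K/W
k = L/(R·A) = 0.035/(0.1191×15.5)

k ≈ 0.019 W/(m·K)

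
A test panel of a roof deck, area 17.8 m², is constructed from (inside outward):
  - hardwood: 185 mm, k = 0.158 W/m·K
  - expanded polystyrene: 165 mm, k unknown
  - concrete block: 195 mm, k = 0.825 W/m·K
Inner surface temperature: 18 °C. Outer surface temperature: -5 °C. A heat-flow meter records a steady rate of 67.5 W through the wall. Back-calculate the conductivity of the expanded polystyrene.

Model the wall as resistances in series:
R_hardwood = L/(kA) = 0.185/(0.158×17.8) = 0.06578 K/W
R_concrete block = L/(kA) = 0.195/(0.825×17.8) = 0.01328 K/W
Sum of known resistances R_other = 0.07906 K/W
Total R = ΔT/Q = 23/67.5 = 0.3407 K/W
R_expanded polystyrene = R_total − R_other = 0.2617 K/W
k = L/(R·A) = 0.165/(0.2617×17.8)

k ≈ 0.0354 W/(m·K)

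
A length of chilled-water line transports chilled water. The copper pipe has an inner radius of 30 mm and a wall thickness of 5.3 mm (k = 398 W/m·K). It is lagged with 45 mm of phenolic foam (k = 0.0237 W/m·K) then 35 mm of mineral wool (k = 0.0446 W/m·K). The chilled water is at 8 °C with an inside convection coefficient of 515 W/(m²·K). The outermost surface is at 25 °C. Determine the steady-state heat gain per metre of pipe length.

q′ ≈ 2.49 W/m

Treating each annulus and film as a series resistance:
R_inner film = 1/(h_i·2πr₁L) = 1/(515×2π×0.03×1) = 0.0103 K/W
R_copper pipe wall = ln(35.3/30)/(2π×398×1) = 6.506×10^-5 K/W
R_phenolic foam = ln(80.3/35.3)/(2π×0.0237×1) = 5.519 K/W
R_mineral wool = ln(115.3/80.3)/(2π×0.0446×1) = 1.291 K/W
R_total = 6.821 K/W
Q = ΔT/R_total = 17/6.821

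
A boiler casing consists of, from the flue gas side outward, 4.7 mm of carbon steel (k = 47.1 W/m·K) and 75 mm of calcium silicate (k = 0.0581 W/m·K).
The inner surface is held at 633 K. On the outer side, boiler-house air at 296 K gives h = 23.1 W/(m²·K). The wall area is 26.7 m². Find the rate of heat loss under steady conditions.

Thermal resistances in series:
R_carbon steel = L/(kA) = 0.0047/(47.1×26.7) = 3.737×10^-6 K/W
R_calcium silicate = L/(kA) = 0.075/(0.0581×26.7) = 0.04835 K/W
R_outer film = 1/(h_o·A) = 1/(23.1×26.7) = 0.001621 K/W
R_total = 0.04997 K/W
Q = ΔT / R_total = 337 / 0.04997

Q ≈ 6740 W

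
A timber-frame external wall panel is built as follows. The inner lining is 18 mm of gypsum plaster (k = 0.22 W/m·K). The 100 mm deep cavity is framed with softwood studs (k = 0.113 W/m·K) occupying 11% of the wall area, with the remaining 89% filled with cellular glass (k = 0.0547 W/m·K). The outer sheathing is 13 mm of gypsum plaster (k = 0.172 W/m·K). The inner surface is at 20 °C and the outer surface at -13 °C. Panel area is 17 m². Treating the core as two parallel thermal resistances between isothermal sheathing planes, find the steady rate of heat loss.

Sheathing layers in series; stud and cavity paths in parallel between them.
R_inner = 0.018/(0.22×17) = 0.004813 K/W
R_stud  = 0.1/(0.113×0.11×17) = 0.4732 K/W
R_cav   = 0.1/(0.0547×0.89×17) = 0.1208 K/W
1/R_core = 1/R_stud + 1/R_cav → R_core = 0.09625 K/W
R_outer = 0.013/(0.172×17) = 0.004446 K/W
R_total = 0.1055 K/W
Q = ΔT/R_total = 33/0.1055

Q ≈ 313 W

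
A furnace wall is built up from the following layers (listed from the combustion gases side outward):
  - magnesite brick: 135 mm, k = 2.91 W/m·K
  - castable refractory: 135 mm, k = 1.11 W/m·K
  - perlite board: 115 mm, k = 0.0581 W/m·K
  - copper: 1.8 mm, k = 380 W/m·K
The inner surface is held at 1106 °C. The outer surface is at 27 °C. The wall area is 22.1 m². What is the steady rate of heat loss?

Model the wall as resistances in series:
R_magnesite brick = L/(kA) = 0.135/(2.91×22.1) = 0.002099 K/W
R_castable refractory = L/(kA) = 0.135/(1.11×22.1) = 0.005503 K/W
R_perlite board = L/(kA) = 0.115/(0.0581×22.1) = 0.08956 K/W
R_copper = L/(kA) = 0.0018/(380×22.1) = 2.143×10^-7 K/W
R_total = 0.09717 K/W
Q = ΔT / R_total = 1079 / 0.09717

Q ≈ 11100 W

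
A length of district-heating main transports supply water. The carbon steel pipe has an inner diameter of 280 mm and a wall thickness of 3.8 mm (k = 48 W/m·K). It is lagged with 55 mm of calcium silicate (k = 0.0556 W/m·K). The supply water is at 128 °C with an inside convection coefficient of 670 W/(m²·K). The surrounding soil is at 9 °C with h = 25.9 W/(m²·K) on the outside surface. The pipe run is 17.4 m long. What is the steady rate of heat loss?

Q ≈ 2160 W

Cylindrical conduction, so R = ln(r₂/r₁)/(2πkL) per layer, in series:
R_inner film = 1/(h_i·2πr₁L) = 1/(670×2π×0.14×17.4) = 9.751×10^-5 K/W
R_carbon steel pipe wall = ln(143.8/140)/(2π×48×17.4) = 5.103×10^-6 K/W
R_calcium silicate = ln(198.8/143.8)/(2π×0.0556×17.4) = 0.05328 K/W
R_outer film = 1/(h_o·2πr_oL) = 1/(25.9×2π×0.1988×17.4) = 0.001776 K/W
R_total = 0.05516 K/W
Q = ΔT/R_total = 119/0.05516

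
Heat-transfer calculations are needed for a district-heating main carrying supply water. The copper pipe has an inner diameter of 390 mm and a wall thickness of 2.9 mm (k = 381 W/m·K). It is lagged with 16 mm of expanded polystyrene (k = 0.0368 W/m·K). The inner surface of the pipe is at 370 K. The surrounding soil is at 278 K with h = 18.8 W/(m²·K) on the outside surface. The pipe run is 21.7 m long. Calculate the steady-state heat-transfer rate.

Q ≈ 5310 W

Per-layer cylindrical resistances, series-summed:
R_copper pipe wall = ln(197.9/195)/(2π×381×21.7) = 2.842×10^-7 K/W
R_expanded polystyrene = ln(213.9/197.9)/(2π×0.0368×21.7) = 0.0155 K/W
R_outer film = 1/(h_o·2πr_oL) = 1/(18.8×2π×0.2139×21.7) = 0.001824 K/W
R_total = 0.01732 K/W
Q = ΔT/R_total = 92/0.01732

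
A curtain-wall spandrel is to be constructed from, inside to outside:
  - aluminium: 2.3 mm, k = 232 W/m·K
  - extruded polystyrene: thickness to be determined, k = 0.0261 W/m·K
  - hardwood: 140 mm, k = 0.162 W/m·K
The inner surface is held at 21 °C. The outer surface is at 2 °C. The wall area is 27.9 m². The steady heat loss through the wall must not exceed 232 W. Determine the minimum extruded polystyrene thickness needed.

L ≈ 37.1 mm

Thermal resistances in series:
R_aluminium = L/(kA) = 0.0023/(232×27.9) = 3.553×10^-7 K/W
R_hardwood = L/(kA) = 0.14/(0.162×27.9) = 0.03097 K/W
Sum of the known resistances R_other = 0.03098 K/W
Required total resistance R_tot = ΔT/Q_allow = 19/232 = 0.0819 K/W
R_extruded polystyrene = R_tot − R_other = 0.05092 K/W
L = R·k·A = 0.05092×0.0261×27.9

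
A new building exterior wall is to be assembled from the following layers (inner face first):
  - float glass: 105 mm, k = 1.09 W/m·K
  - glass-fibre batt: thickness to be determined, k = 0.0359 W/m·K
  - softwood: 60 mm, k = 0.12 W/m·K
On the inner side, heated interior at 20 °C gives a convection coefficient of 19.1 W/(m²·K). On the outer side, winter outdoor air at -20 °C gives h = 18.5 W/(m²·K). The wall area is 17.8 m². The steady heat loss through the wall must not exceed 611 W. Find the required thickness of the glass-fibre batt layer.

Using the resistance-network approach (series):
R_inner film = 1/(h_i·A) = 1/(19.1×17.8) = 0.002941 K/W
R_float glass = L/(kA) = 0.105/(1.09×17.8) = 0.005412 K/W
R_softwood = L/(kA) = 0.06/(0.12×17.8) = 0.02809 K/W
R_outer film = 1/(h_o·A) = 1/(18.5×17.8) = 0.003037 K/W
Sum of the known resistances R_other = 0.03948 K/W
Required total resistance R_tot = ΔT/Q_allow = 40/611 = 0.06547 K/W
R_glass-fibre batt = R_tot − R_other = 0.02599 K/W
L = R·k·A = 0.02599×0.0359×17.8

L ≈ 16.6 mm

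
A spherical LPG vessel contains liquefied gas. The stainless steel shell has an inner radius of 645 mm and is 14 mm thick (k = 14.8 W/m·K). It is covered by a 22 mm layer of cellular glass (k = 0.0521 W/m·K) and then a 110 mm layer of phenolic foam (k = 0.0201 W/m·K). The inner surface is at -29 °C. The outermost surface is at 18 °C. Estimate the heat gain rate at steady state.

Q ≈ 53.2 W

Spherical conduction: R = (1/r_in − 1/r_out)/(4πk) per layer; series-sum.
R_stainless steel shell = (1/0.645 − 1/0.659)/(4π×14.8) = 1.771×10^-4 K/W
R_cellular glass = (1/0.659 − 1/0.681)/(4π×0.0521) = 0.07488 K/W
R_phenolic foam = (1/0.681 − 1/0.791)/(4π×0.0201) = 0.8085 K/W
R_total = 0.8835 K/W
Q = ΔT/R_total = 47/0.8835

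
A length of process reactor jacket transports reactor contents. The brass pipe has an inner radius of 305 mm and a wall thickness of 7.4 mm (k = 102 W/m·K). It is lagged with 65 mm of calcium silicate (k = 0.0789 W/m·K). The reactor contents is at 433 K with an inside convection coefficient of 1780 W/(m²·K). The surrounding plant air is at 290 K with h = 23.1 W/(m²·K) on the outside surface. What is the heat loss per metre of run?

q′ ≈ 358 W/m

Cylindrical conduction, so R = ln(r₂/r₁)/(2πkL) per layer, in series:
R_inner film = 1/(h_i·2πr₁L) = 1/(1780×2π×0.305×1) = 2.932×10^-4 K/W
R_brass pipe wall = ln(312.4/305)/(2π×102×1) = 3.741×10^-5 K/W
R_calcium silicate = ln(377.4/312.4)/(2π×0.0789×1) = 0.3813 K/W
R_outer film = 1/(h_o·2πr_oL) = 1/(23.1×2π×0.3774×1) = 0.01826 K/W
R_total = 0.3999 K/W
Q = ΔT/R_total = 143/0.3999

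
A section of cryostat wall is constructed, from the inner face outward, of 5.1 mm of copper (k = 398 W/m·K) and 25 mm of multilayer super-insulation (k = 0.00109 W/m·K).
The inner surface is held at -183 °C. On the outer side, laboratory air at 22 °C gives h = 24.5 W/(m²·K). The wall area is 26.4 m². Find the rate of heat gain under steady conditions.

Series thermal resistances:
R_copper = L/(kA) = 0.0051/(398×26.4) = 4.854×10^-7 K/W
R_multilayer super-insulation = L/(kA) = 0.025/(0.00109×26.4) = 0.8688 K/W
R_outer film = 1/(h_o·A) = 1/(24.5×26.4) = 0.001546 K/W
R_total = 0.8703 K/W
Q = ΔT / R_total = 205 / 0.8703

Q ≈ 236 W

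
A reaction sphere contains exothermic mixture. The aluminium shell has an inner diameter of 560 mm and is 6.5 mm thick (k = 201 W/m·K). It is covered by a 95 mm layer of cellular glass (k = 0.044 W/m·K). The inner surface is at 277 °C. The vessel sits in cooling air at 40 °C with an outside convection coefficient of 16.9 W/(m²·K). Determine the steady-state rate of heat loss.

Spherical conduction: R = (1/r_in − 1/r_out)/(4πk) per layer; series-sum.
R_aluminium shell = (1/0.28 − 1/0.2865)/(4π×201) = 3.208×10^-5 K/W
R_cellular glass = (1/0.2865 − 1/0.3815)/(4π×0.044) = 1.572 K/W
R_outer film = 1/(h·4πr_o²) = 1/(16.9×4π×0.3815²) = 0.03235 K/W
R_total = 1.604 K/W
Q = ΔT/R_total = 237/1.604

Q ≈ 148 W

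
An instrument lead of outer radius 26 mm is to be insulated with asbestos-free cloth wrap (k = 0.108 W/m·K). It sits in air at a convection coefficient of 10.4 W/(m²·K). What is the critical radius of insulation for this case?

For a cylinder r_cr = k/h = 0.108/10.4
r_cr = 10.4 mm; since the bare radius (26 mm) is above r_cr, any added insulation will reduce heat loss.

r_cr ≈ 10.4 mm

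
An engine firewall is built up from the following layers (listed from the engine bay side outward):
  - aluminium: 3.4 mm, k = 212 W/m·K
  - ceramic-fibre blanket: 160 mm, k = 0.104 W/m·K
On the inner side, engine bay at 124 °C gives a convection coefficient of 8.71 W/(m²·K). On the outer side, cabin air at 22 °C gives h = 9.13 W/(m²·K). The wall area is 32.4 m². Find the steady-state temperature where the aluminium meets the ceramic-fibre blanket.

Series thermal resistances:
R_inner film = 1/(h_i·A) = 1/(8.71×32.4) = 0.003544 K/W
R_aluminium = L/(kA) = 0.0034/(212×32.4) = 4.95×10^-7 K/W
R_ceramic-fibre blanket = L/(kA) = 0.16/(0.104×32.4) = 0.04748 K/W
R_outer film = 1/(h_o·A) = 1/(9.13×32.4) = 0.003381 K/W
R_total = 0.05441 K/W;  Q = ΔT/R_total = 102/0.05441 = 1875 W
T_interface = T_inner − Q·ΣR(inner→interface) = 124 − 1870×0.003544

T ≈ 117 °C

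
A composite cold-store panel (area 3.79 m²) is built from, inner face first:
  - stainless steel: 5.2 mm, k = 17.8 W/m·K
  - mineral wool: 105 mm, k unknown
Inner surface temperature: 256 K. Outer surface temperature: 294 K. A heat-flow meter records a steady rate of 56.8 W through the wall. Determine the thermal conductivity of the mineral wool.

Model the wall as resistances in series:
R_stainless steel = L/(kA) = 0.0052/(17.8×3.79) = 7.708×10^-5 K/W
Sum of known resistances R_other = 7.708×10^-5 K/W
Total R = ΔT/Q = 38/56.8 = 0.669 K/W
R_mineral wool = R_total − R_other = 0.6689 K/W
k = L/(R·A) = 0.105/(0.6689×3.79)

k ≈ 0.0414 W/(m·K)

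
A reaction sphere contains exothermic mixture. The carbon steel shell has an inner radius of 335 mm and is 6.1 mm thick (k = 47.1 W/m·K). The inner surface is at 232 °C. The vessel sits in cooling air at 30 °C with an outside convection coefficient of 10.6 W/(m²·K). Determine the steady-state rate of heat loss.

Spherical conduction: R = (1/r_in − 1/r_out)/(4πk) per layer; series-sum.
R_carbon steel shell = (1/0.335 − 1/0.3411)/(4π×47.1) = 9.019×10^-5 K/W
R_outer film = 1/(h·4πr_o²) = 1/(10.6×4π×0.3411²) = 0.06452 K/W
R_total = 0.06461 K/W
Q = ΔT/R_total = 202/0.06461

Q ≈ 3130 W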